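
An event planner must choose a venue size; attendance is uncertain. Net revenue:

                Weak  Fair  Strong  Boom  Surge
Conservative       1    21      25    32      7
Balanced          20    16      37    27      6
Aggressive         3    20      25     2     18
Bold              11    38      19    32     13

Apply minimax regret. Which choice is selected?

Column bests: Weak=20, Fair=38, Strong=37, Boom=32, Surge=18.
Conservative regrets: 19, 17, 12, 0, 11 → max 19
Balanced regrets: 0, 22, 0, 5, 12 → max 22
Aggressive regrets: 17, 18, 12, 30, 0 → max 30
Bold regrets: 9, 0, 18, 0, 5 → max 18
Smallest max regret = 18 → Bold.

Bold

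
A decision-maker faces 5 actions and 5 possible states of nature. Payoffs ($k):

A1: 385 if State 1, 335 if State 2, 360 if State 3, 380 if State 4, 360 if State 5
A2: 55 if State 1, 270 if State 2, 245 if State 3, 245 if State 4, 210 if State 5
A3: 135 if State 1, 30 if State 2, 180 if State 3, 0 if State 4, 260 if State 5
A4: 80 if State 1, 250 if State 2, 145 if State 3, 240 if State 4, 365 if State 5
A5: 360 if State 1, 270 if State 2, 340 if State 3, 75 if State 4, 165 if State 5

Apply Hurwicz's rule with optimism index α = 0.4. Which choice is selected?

A1

A1: 0.4·385 + 0.6·335 = 355
A2: 0.4·270 + 0.6·55 = 141
A3: 0.4·260 + 0.6·0 = 104
A4: 0.4·365 + 0.6·80 = 194
A5: 0.4·360 + 0.6·75 = 189
Highest Hurwicz score = 355 → A1.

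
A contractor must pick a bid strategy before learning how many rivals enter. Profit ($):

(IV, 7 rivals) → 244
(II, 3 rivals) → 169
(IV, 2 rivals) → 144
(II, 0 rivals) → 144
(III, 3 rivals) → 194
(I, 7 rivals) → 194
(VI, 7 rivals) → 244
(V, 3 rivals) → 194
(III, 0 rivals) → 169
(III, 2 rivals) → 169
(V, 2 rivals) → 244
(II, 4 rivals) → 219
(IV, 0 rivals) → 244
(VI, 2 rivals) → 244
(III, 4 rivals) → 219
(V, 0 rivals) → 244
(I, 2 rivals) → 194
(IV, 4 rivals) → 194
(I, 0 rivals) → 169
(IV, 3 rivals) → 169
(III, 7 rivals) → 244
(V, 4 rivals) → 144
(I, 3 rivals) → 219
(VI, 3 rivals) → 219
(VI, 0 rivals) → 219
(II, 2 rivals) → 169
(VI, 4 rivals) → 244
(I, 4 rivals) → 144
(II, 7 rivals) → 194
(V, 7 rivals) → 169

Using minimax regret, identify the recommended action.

Column bests: 0 rivals=244, 2 rivals=244, 3 rivals=219, 4 rivals=244, 7 rivals=244.
I regrets: 75, 50, 0, 100, 50 → max 100
II regrets: 100, 75, 50, 25, 50 → max 100
III regrets: 75, 75, 25, 25, 0 → max 75
IV regrets: 0, 100, 50, 50, 0 → max 100
V regrets: 0, 0, 25, 100, 75 → max 100
VI regrets: 25, 0, 0, 0, 0 → max 25
Smallest max regret = 25 → VI.

VI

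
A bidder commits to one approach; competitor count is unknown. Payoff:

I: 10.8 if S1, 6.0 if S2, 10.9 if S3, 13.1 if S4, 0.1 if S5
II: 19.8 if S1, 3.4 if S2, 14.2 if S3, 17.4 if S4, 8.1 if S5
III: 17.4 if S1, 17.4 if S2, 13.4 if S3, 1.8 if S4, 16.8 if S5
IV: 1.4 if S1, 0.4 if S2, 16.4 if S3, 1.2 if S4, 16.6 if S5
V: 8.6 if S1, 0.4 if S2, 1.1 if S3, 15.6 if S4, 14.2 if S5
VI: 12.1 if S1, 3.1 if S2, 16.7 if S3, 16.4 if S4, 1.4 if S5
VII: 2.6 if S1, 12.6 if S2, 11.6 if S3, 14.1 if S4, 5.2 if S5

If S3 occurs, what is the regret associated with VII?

Best payoff under S3 is 16.7.
Regret = 16.7 − 11.6 = 5.1.

5.1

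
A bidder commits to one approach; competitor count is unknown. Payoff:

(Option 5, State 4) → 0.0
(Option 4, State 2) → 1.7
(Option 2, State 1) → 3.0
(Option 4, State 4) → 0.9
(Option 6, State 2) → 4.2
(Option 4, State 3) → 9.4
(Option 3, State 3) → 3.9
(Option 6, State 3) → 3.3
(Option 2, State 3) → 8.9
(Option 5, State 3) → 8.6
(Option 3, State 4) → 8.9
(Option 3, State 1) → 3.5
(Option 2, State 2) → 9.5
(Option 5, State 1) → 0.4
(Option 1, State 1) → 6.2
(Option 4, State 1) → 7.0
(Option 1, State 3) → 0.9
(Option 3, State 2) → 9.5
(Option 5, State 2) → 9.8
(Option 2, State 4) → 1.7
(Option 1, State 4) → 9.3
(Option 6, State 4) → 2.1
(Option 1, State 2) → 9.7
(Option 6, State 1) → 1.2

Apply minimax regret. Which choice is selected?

Column bests: State 1=7.0, State 2=9.8, State 3=9.4, State 4=9.3.
Option 1 regrets: 0.8, 0.1, 8.5, 0.0 → max 8.5
Option 2 regrets: 4.0, 0.3, 0.5, 7.6 → max 7.6
Option 3 regrets: 3.5, 0.3, 5.5, 0.4 → max 5.5
Option 4 regrets: 0.0, 8.1, 0.0, 8.4 → max 8.4
Option 5 regrets: 6.6, 0.0, 0.8, 9.3 → max 9.3
Option 6 regrets: 5.8, 5.6, 6.1, 7.2 → max 7.2
Smallest max regret = 5.5 → Option 3.

Option 3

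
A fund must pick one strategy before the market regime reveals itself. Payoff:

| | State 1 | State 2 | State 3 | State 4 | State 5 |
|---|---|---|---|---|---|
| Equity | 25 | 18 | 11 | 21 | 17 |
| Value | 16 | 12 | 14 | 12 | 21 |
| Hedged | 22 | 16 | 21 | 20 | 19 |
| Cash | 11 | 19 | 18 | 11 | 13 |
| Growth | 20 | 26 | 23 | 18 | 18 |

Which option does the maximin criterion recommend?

Row minima: Equity=11, Value=12, Hedged=16, Cash=11, Growth=18
Best worst-case = 18 → Growth.

Growth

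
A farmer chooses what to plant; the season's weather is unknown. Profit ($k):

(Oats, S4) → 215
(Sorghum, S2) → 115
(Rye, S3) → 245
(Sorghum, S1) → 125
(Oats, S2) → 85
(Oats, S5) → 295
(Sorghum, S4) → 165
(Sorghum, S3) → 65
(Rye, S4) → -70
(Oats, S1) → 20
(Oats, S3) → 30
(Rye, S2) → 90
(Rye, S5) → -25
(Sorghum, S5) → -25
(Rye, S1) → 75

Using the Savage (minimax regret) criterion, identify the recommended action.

Oats

Column bests: S1=125, S2=115, S3=245, S4=215, S5=295.
Sorghum regrets: 0, 0, 180, 50, 320 → max 320
Oats regrets: 105, 30, 215, 0, 0 → max 215
Rye regrets: 50, 25, 0, 285, 320 → max 320
Smallest max regret = 215 → Oats.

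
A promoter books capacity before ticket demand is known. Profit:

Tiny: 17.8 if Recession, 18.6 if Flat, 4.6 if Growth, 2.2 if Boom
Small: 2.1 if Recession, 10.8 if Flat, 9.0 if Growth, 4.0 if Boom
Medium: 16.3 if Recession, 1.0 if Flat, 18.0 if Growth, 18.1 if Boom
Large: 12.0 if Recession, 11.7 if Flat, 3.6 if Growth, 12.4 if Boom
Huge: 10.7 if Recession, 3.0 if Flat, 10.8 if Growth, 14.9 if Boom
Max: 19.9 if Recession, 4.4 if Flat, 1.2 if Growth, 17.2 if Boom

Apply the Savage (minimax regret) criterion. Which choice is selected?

Column bests: Recession=19.9, Flat=18.6, Growth=18.0, Boom=18.1.
Tiny regrets: 2.1, 0.0, 13.4, 15.9 → max 15.9
Small regrets: 17.8, 7.8, 9.0, 14.1 → max 17.8
Medium regrets: 3.6, 17.6, 0.0, 0.0 → max 17.6
Large regrets: 7.9, 6.9, 14.4, 5.7 → max 14.4
Huge regrets: 9.2, 15.6, 7.2, 3.2 → max 15.6
Max regrets: 0.0, 14.2, 16.8, 0.9 → max 16.8
Smallest max regret = 14.4 → Large.

Large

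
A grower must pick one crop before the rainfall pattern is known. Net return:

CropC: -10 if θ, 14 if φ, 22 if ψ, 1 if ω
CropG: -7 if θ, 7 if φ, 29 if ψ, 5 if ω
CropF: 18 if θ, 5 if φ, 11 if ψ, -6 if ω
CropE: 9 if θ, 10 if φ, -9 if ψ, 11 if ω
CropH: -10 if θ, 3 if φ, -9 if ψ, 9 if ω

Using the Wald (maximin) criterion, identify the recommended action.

CropF

Row minima: CropC=-10, CropG=-7, CropF=-6, CropE=-9, CropH=-10
Best worst-case = -6 → CropF.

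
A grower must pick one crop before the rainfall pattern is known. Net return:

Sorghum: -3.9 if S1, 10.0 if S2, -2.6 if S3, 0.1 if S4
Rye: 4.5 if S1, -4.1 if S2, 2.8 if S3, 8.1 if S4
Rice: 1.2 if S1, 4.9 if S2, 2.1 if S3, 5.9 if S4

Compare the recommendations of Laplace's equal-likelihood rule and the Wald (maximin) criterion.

laplace → Rice; maximin → Rice (agree)

Row averages: Sorghum=0.9, Rye=2.825, Rice=3.525
Highest average = 3.525 → Rice.
Row minima: Sorghum=-3.9, Rye=-4.1, Rice=1.2
Best worst-case = 1.2 → Rice.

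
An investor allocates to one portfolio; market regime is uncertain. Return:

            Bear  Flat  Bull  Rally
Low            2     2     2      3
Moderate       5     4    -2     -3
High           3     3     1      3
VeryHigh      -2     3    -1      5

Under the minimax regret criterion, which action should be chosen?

High

Column bests: Bear=5, Flat=4, Bull=2, Rally=5.
Low regrets: 3, 2, 0, 2 → max 3
Moderate regrets: 0, 0, 4, 8 → max 8
High regrets: 2, 1, 1, 2 → max 2
VeryHigh regrets: 7, 1, 3, 0 → max 7
Smallest max regret = 2 → High.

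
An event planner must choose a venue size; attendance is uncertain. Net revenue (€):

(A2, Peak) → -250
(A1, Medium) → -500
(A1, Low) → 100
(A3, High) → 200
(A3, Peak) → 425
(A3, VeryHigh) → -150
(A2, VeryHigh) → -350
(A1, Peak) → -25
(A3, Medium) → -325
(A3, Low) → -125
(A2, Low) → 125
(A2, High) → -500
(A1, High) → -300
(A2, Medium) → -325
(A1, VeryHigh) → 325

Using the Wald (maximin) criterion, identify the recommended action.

Row minima: A1=-500, A2=-500, A3=-325
Best worst-case = -325 → A3.

A3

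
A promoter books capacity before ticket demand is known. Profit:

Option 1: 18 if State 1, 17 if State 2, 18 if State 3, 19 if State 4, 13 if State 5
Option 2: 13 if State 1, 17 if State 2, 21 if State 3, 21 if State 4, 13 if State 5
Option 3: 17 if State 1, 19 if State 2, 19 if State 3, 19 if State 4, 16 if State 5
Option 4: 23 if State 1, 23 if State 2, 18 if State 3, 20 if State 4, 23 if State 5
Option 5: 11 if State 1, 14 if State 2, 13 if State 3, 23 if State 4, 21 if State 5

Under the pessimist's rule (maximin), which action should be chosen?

Option 4

Row minima: Option 1=13, Option 2=13, Option 3=16, Option 4=18, Option 5=11
Best worst-case = 18 → Option 4.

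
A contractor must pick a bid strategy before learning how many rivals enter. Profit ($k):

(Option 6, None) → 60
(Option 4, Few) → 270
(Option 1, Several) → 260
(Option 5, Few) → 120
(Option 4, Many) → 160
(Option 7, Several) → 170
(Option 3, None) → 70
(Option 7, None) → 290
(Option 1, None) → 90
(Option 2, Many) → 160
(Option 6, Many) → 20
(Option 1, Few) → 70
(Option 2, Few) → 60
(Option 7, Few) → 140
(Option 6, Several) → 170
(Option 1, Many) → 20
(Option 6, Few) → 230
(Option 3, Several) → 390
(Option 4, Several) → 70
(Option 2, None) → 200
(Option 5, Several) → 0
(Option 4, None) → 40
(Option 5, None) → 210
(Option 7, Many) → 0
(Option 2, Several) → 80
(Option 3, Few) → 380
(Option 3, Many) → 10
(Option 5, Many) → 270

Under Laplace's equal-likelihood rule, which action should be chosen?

Row averages: Option 1=110, Option 2=125, Option 3=212.5, Option 4=135, Option 5=150, Option 6=120, Option 7=150
Highest average = 212.5 → Option 3.

Option 3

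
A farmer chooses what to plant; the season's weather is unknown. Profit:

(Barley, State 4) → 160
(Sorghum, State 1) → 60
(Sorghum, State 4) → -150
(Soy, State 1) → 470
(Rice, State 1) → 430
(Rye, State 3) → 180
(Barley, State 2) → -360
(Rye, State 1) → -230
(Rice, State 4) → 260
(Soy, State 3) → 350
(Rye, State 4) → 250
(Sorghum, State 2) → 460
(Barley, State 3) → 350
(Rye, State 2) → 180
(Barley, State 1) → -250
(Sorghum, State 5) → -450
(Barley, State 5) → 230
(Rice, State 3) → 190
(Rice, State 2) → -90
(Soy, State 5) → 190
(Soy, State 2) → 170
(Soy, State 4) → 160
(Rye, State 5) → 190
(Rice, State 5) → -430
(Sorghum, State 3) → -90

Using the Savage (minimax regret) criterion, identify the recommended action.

Soy

Column bests: State 1=470, State 2=460, State 3=350, State 4=260, State 5=230.
Rye regrets: 700, 280, 170, 10, 40 → max 700
Barley regrets: 720, 820, 0, 100, 0 → max 820
Sorghum regrets: 410, 0, 440, 410, 680 → max 680
Rice regrets: 40, 550, 160, 0, 660 → max 660
Soy regrets: 0, 290, 0, 100, 40 → max 290
Smallest max regret = 290 → Soy.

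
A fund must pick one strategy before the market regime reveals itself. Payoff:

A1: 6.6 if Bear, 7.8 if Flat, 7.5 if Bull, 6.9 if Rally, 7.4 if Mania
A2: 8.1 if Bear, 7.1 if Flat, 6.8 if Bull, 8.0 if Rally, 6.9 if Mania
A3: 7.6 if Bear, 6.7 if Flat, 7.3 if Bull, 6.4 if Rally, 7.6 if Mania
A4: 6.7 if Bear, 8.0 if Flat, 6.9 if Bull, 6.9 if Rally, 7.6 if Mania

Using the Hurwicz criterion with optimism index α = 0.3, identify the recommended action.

A1: 0.3·7.8 + 0.7·6.6 = 6.96
A2: 0.3·8.1 + 0.7·6.8 = 7.19
A3: 0.3·7.6 + 0.7·6.4 = 6.76
A4: 0.3·8.0 + 0.7·6.7 = 7.09
Highest Hurwicz score = 7.19 → A2.

A2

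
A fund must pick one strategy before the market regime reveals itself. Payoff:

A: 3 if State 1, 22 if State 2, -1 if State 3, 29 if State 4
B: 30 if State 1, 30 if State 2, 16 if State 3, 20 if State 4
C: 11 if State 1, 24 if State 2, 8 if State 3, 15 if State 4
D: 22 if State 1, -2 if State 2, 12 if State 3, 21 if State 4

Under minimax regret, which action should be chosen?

Column bests: State 1=30, State 2=30, State 3=16, State 4=29.
A regrets: 27, 8, 17, 0 → max 27
B regrets: 0, 0, 0, 9 → max 9
C regrets: 19, 6, 8, 14 → max 19
D regrets: 8, 32, 4, 8 → max 32
Smallest max regret = 9 → B.

B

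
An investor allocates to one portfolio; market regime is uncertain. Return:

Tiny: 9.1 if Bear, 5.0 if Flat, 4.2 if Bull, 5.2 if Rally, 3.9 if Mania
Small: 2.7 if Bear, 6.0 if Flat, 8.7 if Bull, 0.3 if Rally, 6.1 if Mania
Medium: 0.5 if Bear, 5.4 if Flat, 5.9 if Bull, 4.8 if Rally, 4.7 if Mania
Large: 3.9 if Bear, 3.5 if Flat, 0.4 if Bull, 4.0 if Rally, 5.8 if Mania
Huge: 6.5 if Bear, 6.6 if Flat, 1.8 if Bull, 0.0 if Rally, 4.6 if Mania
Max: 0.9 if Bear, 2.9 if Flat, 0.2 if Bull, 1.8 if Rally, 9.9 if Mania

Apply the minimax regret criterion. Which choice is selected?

Tiny

Column bests: Bear=9.1, Flat=6.6, Bull=8.7, Rally=5.2, Mania=9.9.
Tiny regrets: 0.0, 1.6, 4.5, 0.0, 6.0 → max 6.0
Small regrets: 6.4, 0.6, 0.0, 4.9, 3.8 → max 6.4
Medium regrets: 8.6, 1.2, 2.8, 0.4, 5.2 → max 8.6
Large regrets: 5.2, 3.1, 8.3, 1.2, 4.1 → max 8.3
Huge regrets: 2.6, 0.0, 6.9, 5.2, 5.3 → max 6.9
Max regrets: 8.2, 3.7, 8.5, 3.4, 0.0 → max 8.5
Smallest max regret = 6.0 → Tiny.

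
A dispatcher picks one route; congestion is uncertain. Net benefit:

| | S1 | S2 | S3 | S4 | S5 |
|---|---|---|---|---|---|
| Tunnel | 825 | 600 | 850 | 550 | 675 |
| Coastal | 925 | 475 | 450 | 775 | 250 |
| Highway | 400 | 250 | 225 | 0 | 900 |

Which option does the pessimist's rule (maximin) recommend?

Row minima: Tunnel=550, Coastal=250, Highway=0
Best worst-case = 550 → Tunnel.

Tunnel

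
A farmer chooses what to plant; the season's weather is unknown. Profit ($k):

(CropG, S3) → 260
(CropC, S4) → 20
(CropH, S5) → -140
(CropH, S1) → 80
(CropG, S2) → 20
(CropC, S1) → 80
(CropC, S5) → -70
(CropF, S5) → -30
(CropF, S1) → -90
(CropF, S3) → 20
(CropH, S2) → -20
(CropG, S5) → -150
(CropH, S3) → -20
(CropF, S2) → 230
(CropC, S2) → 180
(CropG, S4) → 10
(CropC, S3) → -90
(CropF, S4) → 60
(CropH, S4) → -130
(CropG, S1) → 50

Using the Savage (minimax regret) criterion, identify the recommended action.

CropG

Column bests: S1=80, S2=230, S3=260, S4=60, S5=-30.
CropF regrets: 170, 0, 240, 0, 0 → max 240
CropG regrets: 30, 210, 0, 50, 120 → max 210
CropC regrets: 0, 50, 350, 40, 40 → max 350
CropH regrets: 0, 250, 280, 190, 110 → max 280
Smallest max regret = 210 → CropG.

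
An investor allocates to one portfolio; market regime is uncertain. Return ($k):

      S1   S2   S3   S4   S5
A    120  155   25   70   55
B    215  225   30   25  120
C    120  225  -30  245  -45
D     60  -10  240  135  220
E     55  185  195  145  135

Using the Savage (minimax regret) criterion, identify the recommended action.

Column bests: S1=215, S2=225, S3=240, S4=245, S5=220.
A regrets: 95, 70, 215, 175, 165 → max 215
B regrets: 0, 0, 210, 220, 100 → max 220
C regrets: 95, 0, 270, 0, 265 → max 270
D regrets: 155, 235, 0, 110, 0 → max 235
E regrets: 160, 40, 45, 100, 85 → max 160
Smallest max regret = 160 → E.

E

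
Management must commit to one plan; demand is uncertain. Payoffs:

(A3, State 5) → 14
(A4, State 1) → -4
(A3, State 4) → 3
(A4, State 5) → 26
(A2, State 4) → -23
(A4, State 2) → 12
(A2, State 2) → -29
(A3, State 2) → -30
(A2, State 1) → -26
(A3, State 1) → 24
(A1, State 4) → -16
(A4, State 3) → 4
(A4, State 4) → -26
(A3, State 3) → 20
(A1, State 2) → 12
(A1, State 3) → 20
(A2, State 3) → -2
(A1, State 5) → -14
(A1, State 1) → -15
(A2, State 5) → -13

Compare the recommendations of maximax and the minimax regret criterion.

maximax → A4; minimax regret → A4 (agree)

Row maxima: A1=20, A2=-2, A3=24, A4=26
Best best-case = 26 → A4.
Column bests: State 1=24, State 2=12, State 3=20, State 4=3, State 5=26.
A1 regrets: 39, 0, 0, 19, 40 → max 40
A2 regrets: 50, 41, 22, 26, 39 → max 50
A3 regrets: 0, 42, 0, 0, 12 → max 42
A4 regrets: 28, 0, 16, 29, 0 → max 29
Smallest max regret = 29 → A4.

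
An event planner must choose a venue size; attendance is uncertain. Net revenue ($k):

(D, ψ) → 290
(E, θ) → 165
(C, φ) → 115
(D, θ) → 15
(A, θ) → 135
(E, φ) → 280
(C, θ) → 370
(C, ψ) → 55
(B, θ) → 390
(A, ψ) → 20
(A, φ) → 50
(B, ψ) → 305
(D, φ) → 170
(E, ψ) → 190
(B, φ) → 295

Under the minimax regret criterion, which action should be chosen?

Column bests: θ=390, φ=295, ψ=305.
A regrets: 255, 245, 285 → max 285
B regrets: 0, 0, 0 → max 0
C regrets: 20, 180, 250 → max 250
D regrets: 375, 125, 15 → max 375
E regrets: 225, 15, 115 → max 225
Smallest max regret = 0 → B.

B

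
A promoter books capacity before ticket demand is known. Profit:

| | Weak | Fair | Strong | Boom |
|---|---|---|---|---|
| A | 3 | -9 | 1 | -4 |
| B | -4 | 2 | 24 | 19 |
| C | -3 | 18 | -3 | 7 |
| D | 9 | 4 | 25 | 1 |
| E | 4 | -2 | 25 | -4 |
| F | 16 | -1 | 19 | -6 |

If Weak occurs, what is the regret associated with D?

7

Best payoff under Weak is 16.
Regret = 16 − 9 = 7.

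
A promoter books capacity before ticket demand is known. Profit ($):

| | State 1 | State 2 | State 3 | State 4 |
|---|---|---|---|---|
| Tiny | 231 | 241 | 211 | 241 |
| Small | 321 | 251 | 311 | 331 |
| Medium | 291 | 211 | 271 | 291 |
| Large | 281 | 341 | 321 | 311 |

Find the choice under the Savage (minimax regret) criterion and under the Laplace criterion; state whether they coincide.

Column bests: State 1=321, State 2=341, State 3=321, State 4=331.
Tiny regrets: 90, 100, 110, 90 → max 110
Small regrets: 0, 90, 10, 0 → max 90
Medium regrets: 30, 130, 50, 40 → max 130
Large regrets: 40, 0, 0, 20 → max 40
Smallest max regret = 40 → Large.
Row averages: Tiny=231, Small=303.5, Medium=266, Large=313.5
Highest average = 313.5 → Large.

minimax regret → Large; laplace → Large (agree)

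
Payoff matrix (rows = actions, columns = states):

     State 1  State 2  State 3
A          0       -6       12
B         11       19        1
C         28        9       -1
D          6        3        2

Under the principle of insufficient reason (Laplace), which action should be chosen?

C

Row averages: A=2, B=31/3, C=12, D=11/3
Highest average = 12 → C.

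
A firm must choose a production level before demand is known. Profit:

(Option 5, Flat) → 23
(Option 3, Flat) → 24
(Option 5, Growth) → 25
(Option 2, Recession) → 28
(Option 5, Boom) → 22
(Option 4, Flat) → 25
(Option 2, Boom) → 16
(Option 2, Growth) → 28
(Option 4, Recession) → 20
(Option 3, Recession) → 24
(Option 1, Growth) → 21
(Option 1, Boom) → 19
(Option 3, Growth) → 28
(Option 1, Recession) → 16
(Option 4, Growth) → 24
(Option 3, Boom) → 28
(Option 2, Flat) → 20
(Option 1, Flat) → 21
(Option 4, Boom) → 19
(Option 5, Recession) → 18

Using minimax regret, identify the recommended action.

Option 3

Column bests: Recession=28, Flat=25, Growth=28, Boom=28.
Option 1 regrets: 12, 4, 7, 9 → max 12
Option 2 regrets: 0, 5, 0, 12 → max 12
Option 3 regrets: 4, 1, 0, 0 → max 4
Option 4 regrets: 8, 0, 4, 9 → max 9
Option 5 regrets: 10, 2, 3, 6 → max 10
Smallest max regret = 4 → Option 3.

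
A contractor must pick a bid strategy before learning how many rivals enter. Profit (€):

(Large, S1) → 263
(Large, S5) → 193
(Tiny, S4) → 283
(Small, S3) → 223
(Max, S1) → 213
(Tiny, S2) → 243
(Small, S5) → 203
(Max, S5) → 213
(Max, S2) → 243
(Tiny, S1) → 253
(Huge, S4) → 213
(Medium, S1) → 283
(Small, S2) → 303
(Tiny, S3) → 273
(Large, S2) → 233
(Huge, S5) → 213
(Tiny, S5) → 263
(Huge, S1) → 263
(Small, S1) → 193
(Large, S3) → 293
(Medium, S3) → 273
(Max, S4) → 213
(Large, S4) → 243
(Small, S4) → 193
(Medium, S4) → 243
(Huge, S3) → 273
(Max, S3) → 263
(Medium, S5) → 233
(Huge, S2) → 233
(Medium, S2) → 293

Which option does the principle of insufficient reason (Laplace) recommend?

Row averages: Tiny=263, Small=223, Medium=265, Large=245, Huge=239, Max=229
Highest average = 265 → Medium.

Medium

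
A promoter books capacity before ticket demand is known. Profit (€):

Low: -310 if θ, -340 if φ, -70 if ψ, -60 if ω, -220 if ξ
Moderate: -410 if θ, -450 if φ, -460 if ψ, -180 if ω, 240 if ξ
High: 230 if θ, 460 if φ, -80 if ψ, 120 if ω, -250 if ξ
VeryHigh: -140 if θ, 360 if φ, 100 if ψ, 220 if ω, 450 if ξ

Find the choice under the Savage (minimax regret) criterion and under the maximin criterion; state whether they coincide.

minimax regret → VeryHigh; maximin → VeryHigh (agree)

Column bests: θ=230, φ=460, ψ=100, ω=220, ξ=450.
Low regrets: 540, 800, 170, 280, 670 → max 800
Moderate regrets: 640, 910, 560, 400, 210 → max 910
High regrets: 0, 0, 180, 100, 700 → max 700
VeryHigh regrets: 370, 100, 0, 0, 0 → max 370
Smallest max regret = 370 → VeryHigh.
Row minima: Low=-340, Moderate=-460, High=-250, VeryHigh=-140
Best worst-case = -140 → VeryHigh.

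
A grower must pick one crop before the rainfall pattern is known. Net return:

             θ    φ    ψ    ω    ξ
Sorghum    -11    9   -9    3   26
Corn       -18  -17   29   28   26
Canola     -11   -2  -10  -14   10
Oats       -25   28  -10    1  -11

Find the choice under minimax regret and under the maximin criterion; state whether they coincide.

Column bests: θ=-11, φ=28, ψ=29, ω=28, ξ=26.
Sorghum regrets: 0, 19, 38, 25, 0 → max 38
Corn regrets: 7, 45, 0, 0, 0 → max 45
Canola regrets: 0, 30, 39, 42, 16 → max 42
Oats regrets: 14, 0, 39, 27, 37 → max 39
Smallest max regret = 38 → Sorghum.
Row minima: Sorghum=-11, Corn=-18, Canola=-14, Oats=-25
Best worst-case = -11 → Sorghum.

minimax regret → Sorghum; maximin → Sorghum (agree)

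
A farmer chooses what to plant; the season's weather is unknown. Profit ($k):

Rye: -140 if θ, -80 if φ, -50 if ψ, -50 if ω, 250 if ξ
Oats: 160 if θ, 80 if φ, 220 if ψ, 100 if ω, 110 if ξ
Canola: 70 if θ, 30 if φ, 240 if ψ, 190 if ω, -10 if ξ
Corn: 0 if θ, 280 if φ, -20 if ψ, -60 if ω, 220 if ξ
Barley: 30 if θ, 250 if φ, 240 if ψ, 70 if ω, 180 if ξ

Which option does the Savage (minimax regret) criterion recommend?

Column bests: θ=160, φ=280, ψ=240, ω=190, ξ=250.
Rye regrets: 300, 360, 290, 240, 0 → max 360
Oats regrets: 0, 200, 20, 90, 140 → max 200
Canola regrets: 90, 250, 0, 0, 260 → max 260
Corn regrets: 160, 0, 260, 250, 30 → max 260
Barley regrets: 130, 30, 0, 120, 70 → max 130
Smallest max regret = 130 → Barley.

Barley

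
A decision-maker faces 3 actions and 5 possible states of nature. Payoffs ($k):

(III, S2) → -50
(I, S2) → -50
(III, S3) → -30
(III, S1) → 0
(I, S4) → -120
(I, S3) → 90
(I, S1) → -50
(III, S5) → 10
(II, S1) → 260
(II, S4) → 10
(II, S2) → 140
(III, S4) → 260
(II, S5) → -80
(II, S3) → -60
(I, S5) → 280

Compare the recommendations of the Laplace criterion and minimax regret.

Row averages: I=30, II=54, III=38
Highest average = 54 → II.
Column bests: S1=260, S2=140, S3=90, S4=260, S5=280.
I regrets: 310, 190, 0, 380, 0 → max 380
II regrets: 0, 0, 150, 250, 360 → max 360
III regrets: 260, 190, 120, 0, 270 → max 270
Smallest max regret = 270 → III.

laplace → II; minimax regret → III (disagree)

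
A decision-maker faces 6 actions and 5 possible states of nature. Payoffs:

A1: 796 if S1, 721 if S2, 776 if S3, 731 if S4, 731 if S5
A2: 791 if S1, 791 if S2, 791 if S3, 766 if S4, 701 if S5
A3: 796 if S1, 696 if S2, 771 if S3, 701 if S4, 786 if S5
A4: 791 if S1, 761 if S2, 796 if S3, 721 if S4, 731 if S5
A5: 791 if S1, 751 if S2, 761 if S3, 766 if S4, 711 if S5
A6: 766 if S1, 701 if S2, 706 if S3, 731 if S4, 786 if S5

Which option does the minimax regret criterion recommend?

A4

Column bests: S1=796, S2=791, S3=796, S4=766, S5=786.
A1 regrets: 0, 70, 20, 35, 55 → max 70
A2 regrets: 5, 0, 5, 0, 85 → max 85
A3 regrets: 0, 95, 25, 65, 0 → max 95
A4 regrets: 5, 30, 0, 45, 55 → max 55
A5 regrets: 5, 40, 35, 0, 75 → max 75
A6 regrets: 30, 90, 90, 35, 0 → max 90
Smallest max regret = 55 → A4.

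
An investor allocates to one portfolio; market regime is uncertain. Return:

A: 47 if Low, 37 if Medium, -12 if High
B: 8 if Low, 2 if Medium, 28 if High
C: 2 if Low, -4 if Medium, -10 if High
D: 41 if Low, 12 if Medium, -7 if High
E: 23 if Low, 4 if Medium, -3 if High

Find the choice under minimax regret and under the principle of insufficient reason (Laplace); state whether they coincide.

minimax regret → E; laplace → A (disagree)

Column bests: Low=47, Medium=37, High=28.
A regrets: 0, 0, 40 → max 40
B regrets: 39, 35, 0 → max 39
C regrets: 45, 41, 38 → max 45
D regrets: 6, 25, 35 → max 35
E regrets: 24, 33, 31 → max 33
Smallest max regret = 33 → E.
Row averages: A=24, B=38/3, C=-4, D=46/3, E=8
Highest average = 24 → A.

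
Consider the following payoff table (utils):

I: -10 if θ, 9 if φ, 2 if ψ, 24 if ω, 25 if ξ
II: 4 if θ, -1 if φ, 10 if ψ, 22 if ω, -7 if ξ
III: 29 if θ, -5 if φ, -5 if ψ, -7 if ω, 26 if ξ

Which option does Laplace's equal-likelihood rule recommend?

I

Row averages: I=10, II=5.6, III=7.6
Highest average = 10 → I.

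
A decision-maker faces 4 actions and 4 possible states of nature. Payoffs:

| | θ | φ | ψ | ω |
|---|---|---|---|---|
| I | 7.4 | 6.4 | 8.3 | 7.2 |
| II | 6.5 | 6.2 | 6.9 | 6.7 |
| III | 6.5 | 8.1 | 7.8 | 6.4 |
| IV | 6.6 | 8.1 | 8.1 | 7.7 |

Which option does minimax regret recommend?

Column bests: θ=7.4, φ=8.1, ψ=8.3, ω=7.7.
I regrets: 0.0, 1.7, 0.0, 0.5 → max 1.7
II regrets: 0.9, 1.9, 1.4, 1.0 → max 1.9
III regrets: 0.9, 0.0, 0.5, 1.3 → max 1.3
IV regrets: 0.8, 0.0, 0.2, 0.0 → max 0.8
Smallest max regret = 0.8 → IV.

IV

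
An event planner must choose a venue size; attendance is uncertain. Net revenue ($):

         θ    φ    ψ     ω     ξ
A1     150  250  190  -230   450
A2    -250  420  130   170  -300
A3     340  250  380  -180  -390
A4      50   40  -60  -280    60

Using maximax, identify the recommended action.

A1

Row maxima: A1=450, A2=420, A3=380, A4=60
Best best-case = 450 → A1.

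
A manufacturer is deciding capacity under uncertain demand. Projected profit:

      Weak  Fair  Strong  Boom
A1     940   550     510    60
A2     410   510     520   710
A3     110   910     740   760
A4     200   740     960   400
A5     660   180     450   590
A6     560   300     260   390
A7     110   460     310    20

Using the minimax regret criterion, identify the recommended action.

A2

Column bests: Weak=940, Fair=910, Strong=960, Boom=760.
A1 regrets: 0, 360, 450, 700 → max 700
A2 regrets: 530, 400, 440, 50 → max 530
A3 regrets: 830, 0, 220, 0 → max 830
A4 regrets: 740, 170, 0, 360 → max 740
A5 regrets: 280, 730, 510, 170 → max 730
A6 regrets: 380, 610, 700, 370 → max 700
A7 regrets: 830, 450, 650, 740 → max 830
Smallest max regret = 530 → A2.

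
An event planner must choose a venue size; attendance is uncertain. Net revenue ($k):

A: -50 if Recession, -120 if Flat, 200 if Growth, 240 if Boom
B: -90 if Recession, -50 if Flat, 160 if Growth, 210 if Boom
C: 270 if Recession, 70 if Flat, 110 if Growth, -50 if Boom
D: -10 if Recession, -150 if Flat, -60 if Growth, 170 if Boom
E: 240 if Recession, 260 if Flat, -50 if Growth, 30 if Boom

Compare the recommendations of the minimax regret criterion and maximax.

Column bests: Recession=270, Flat=260, Growth=200, Boom=240.
A regrets: 320, 380, 0, 0 → max 380
B regrets: 360, 310, 40, 30 → max 360
C regrets: 0, 190, 90, 290 → max 290
D regrets: 280, 410, 260, 70 → max 410
E regrets: 30, 0, 250, 210 → max 250
Smallest max regret = 250 → E.
Row maxima: A=240, B=210, C=270, D=170, E=260
Best best-case = 270 → C.

minimax regret → E; maximax → C (disagree)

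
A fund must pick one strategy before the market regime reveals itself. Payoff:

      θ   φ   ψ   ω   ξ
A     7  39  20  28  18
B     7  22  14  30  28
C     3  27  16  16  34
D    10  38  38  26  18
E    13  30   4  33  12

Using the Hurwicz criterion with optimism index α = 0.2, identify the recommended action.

D

A: 0.2·39 + 0.8·7 = 13.4
B: 0.2·30 + 0.8·7 = 11.6
C: 0.2·34 + 0.8·3 = 9.2
D: 0.2·38 + 0.8·10 = 15.6
E: 0.2·33 + 0.8·4 = 9.8
Highest Hurwicz score = 15.6 → D.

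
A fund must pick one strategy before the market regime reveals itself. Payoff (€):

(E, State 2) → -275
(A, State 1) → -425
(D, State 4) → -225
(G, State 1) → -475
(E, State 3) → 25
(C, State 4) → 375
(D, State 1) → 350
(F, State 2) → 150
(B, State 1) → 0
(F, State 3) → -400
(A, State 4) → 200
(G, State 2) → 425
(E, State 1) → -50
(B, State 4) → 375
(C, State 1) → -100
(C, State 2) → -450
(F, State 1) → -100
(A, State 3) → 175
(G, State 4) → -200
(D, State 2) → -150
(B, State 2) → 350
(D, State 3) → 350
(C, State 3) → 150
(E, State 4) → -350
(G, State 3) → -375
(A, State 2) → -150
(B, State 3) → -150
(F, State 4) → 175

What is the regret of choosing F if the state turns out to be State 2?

275

Best payoff under State 2 is 425.
Regret = 425 − 150 = 275.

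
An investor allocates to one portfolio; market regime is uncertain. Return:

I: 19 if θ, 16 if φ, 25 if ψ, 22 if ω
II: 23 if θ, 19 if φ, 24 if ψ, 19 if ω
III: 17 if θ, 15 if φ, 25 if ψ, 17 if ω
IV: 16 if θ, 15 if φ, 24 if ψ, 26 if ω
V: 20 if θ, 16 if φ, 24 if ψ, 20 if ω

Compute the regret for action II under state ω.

Best payoff under ω is 26.
Regret = 26 − 19 = 7.

7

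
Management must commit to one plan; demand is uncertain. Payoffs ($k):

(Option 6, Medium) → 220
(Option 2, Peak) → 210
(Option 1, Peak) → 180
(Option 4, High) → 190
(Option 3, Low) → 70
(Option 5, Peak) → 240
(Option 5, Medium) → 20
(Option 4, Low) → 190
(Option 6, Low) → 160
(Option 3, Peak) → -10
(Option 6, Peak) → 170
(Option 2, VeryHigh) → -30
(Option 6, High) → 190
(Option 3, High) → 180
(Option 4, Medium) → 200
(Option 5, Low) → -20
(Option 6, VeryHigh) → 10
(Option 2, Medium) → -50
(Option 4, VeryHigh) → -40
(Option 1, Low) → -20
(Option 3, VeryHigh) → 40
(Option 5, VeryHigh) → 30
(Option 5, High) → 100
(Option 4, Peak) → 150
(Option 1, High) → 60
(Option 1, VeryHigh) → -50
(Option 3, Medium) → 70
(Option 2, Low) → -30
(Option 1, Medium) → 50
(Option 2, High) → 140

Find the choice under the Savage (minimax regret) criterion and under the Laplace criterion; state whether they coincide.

minimax regret → Option 6; laplace → Option 6 (agree)

Column bests: Low=190, Medium=220, High=190, VeryHigh=40, Peak=240.
Option 1 regrets: 210, 170, 130, 90, 60 → max 210
Option 2 regrets: 220, 270, 50, 70, 30 → max 270
Option 3 regrets: 120, 150, 10, 0, 250 → max 250
Option 4 regrets: 0, 20, 0, 80, 90 → max 90
Option 5 regrets: 210, 200, 90, 10, 0 → max 210
Option 6 regrets: 30, 0, 0, 30, 70 → max 70
Smallest max regret = 70 → Option 6.
Row averages: Option 1=44, Option 2=48, Option 3=70, Option 4=138, Option 5=74, Option 6=150
Highest average = 150 → Option 6.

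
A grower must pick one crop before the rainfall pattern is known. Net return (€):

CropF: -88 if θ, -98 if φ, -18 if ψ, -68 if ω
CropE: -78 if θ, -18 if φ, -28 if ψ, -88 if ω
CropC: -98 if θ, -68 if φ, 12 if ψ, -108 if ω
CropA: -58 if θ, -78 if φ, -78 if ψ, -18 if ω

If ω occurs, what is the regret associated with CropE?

70

Best payoff under ω is -18.
Regret = -18 − (-88) = 70.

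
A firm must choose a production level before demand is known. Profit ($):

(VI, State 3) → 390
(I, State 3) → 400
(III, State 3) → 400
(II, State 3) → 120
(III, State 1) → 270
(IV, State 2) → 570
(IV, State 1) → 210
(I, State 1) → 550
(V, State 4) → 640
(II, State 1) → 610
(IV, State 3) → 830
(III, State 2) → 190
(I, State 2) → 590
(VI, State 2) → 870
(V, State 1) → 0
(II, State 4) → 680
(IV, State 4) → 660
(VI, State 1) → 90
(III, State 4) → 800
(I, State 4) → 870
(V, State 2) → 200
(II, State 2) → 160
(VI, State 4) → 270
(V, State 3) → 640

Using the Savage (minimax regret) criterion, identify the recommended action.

Column bests: State 1=610, State 2=870, State 3=830, State 4=870.
I regrets: 60, 280, 430, 0 → max 430
II regrets: 0, 710, 710, 190 → max 710
III regrets: 340, 680, 430, 70 → max 680
IV regrets: 400, 300, 0, 210 → max 400
V regrets: 610, 670, 190, 230 → max 670
VI regrets: 520, 0, 440, 600 → max 600
Smallest max regret = 400 → IV.

IV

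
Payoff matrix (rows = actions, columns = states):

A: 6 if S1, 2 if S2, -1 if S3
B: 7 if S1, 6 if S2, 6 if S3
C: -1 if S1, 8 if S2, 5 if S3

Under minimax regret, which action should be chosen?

B

Column bests: S1=7, S2=8, S3=6.
A regrets: 1, 6, 7 → max 7
B regrets: 0, 2, 0 → max 2
C regrets: 8, 0, 1 → max 8
Smallest max regret = 2 → B.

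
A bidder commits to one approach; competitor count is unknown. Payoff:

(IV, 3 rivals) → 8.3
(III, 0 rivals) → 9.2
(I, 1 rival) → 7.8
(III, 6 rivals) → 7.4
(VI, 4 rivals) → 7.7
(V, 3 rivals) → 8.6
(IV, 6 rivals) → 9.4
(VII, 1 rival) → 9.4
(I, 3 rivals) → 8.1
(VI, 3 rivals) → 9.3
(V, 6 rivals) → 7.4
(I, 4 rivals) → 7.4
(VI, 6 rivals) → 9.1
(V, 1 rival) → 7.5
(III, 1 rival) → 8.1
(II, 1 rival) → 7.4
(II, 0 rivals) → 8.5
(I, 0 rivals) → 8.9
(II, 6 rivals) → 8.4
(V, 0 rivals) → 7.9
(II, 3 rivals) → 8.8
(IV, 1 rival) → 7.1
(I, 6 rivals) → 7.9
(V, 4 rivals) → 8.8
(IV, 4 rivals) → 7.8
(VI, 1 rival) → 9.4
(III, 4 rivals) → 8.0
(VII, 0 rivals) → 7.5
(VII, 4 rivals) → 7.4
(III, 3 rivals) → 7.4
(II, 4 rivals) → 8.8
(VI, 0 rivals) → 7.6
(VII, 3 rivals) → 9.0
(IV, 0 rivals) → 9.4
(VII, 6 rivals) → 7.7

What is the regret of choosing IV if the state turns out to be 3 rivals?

Best payoff under 3 rivals is 9.3.
Regret = 9.3 − 8.3 = 1.0.

1.0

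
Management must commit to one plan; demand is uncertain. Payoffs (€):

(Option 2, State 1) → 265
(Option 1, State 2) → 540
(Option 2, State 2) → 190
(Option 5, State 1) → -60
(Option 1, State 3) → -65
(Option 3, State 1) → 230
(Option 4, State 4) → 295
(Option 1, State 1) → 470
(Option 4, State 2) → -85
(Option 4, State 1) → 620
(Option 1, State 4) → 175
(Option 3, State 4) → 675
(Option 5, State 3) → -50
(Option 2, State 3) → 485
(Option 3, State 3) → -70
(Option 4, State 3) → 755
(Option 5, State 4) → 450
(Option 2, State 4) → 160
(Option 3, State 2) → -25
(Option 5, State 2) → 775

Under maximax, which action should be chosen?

Option 5

Row maxima: Option 1=540, Option 2=485, Option 3=675, Option 4=755, Option 5=775
Best best-case = 775 → Option 5.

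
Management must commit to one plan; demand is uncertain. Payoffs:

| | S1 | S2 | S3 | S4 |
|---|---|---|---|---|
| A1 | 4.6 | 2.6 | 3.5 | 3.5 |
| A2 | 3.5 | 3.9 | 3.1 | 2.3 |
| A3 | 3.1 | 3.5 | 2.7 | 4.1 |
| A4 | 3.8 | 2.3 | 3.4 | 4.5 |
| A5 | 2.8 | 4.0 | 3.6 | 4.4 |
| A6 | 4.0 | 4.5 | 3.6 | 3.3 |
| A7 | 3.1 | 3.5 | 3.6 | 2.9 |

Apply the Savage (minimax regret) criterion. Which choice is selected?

A6

Column bests: S1=4.6, S2=4.5, S3=3.6, S4=4.5.
A1 regrets: 0.0, 1.9, 0.1, 1.0 → max 1.9
A2 regrets: 1.1, 0.6, 0.5, 2.2 → max 2.2
A3 regrets: 1.5, 1.0, 0.9, 0.4 → max 1.5
A4 regrets: 0.8, 2.2, 0.2, 0.0 → max 2.2
A5 regrets: 1.8, 0.5, 0.0, 0.1 → max 1.8
A6 regrets: 0.6, 0.0, 0.0, 1.2 → max 1.2
A7 regrets: 1.5, 1.0, 0.0, 1.6 → max 1.6
Smallest max regret = 1.2 → A6.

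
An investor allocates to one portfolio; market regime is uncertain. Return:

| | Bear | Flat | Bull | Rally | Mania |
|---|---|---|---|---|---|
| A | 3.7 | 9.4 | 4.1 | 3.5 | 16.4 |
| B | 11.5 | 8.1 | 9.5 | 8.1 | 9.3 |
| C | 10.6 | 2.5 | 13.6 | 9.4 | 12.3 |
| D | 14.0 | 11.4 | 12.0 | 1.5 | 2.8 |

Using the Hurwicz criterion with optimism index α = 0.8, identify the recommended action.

A: 0.8·16.4 + 0.2·3.5 = 13.82
B: 0.8·11.5 + 0.2·8.1 = 10.82
C: 0.8·13.6 + 0.2·2.5 = 11.38
D: 0.8·14.0 + 0.2·1.5 = 11.5
Highest Hurwicz score = 13.82 → A.

A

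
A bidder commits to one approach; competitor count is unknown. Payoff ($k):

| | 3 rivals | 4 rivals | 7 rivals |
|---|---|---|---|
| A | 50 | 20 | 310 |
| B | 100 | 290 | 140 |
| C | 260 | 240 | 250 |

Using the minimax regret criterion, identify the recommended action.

Column bests: 3 rivals=260, 4 rivals=290, 7 rivals=310.
A regrets: 210, 270, 0 → max 270
B regrets: 160, 0, 170 → max 170
C regrets: 0, 50, 60 → max 60
Smallest max regret = 60 → C.

C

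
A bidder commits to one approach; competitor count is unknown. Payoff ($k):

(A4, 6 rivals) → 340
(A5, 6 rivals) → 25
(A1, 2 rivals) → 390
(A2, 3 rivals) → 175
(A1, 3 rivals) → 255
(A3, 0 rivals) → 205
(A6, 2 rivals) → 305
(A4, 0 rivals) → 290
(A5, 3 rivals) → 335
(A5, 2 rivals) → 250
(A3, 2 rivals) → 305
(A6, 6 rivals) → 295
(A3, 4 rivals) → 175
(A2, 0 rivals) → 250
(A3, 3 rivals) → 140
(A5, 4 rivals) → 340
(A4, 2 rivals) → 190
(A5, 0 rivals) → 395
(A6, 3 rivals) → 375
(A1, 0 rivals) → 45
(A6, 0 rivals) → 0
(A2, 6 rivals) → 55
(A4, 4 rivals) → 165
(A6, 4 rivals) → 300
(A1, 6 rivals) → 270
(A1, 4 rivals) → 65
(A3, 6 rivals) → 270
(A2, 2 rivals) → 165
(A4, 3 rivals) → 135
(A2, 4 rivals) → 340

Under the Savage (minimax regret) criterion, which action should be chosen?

Column bests: 0 rivals=395, 2 rivals=390, 3 rivals=375, 4 rivals=340, 6 rivals=340.
A1 regrets: 350, 0, 120, 275, 70 → max 350
A2 regrets: 145, 225, 200, 0, 285 → max 285
A3 regrets: 190, 85, 235, 165, 70 → max 235
A4 regrets: 105, 200, 240, 175, 0 → max 240
A5 regrets: 0, 140, 40, 0, 315 → max 315
A6 regrets: 395, 85, 0, 40, 45 → max 395
Smallest max regret = 235 → A3.

A3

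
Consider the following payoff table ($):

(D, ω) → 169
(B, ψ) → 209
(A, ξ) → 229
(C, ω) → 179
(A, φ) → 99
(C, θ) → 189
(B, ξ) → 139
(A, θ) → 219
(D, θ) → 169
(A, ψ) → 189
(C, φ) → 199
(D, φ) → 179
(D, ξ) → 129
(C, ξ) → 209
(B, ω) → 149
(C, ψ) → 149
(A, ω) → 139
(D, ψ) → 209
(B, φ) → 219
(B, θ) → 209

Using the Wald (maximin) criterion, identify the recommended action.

C

Row minima: A=99, B=139, C=149, D=129
Best worst-case = 149 → C.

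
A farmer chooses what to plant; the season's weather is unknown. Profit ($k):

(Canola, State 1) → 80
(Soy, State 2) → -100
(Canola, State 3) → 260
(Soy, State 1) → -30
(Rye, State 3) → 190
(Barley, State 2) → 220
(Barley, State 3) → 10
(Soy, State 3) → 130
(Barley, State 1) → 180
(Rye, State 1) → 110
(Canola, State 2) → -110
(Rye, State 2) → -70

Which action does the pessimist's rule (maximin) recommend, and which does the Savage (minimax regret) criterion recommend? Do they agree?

Row minima: Rye=-70, Canola=-110, Soy=-100, Barley=10
Best worst-case = 10 → Barley.
Column bests: State 1=180, State 2=220, State 3=260.
Rye regrets: 70, 290, 70 → max 290
Canola regrets: 100, 330, 0 → max 330
Soy regrets: 210, 320, 130 → max 320
Barley regrets: 0, 0, 250 → max 250
Smallest max regret = 250 → Barley.

maximin → Barley; minimax regret → Barley (agree)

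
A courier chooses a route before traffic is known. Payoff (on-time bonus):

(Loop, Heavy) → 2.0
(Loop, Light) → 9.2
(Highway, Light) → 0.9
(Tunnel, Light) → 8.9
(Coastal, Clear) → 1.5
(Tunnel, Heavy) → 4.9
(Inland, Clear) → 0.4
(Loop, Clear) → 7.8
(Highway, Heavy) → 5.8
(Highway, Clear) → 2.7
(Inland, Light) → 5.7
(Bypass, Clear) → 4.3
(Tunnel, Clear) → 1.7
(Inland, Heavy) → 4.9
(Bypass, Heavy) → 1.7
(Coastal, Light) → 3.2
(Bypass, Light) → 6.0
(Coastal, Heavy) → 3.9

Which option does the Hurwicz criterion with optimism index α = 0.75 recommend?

Coastal: 0.75·3.9 + 0.25·1.5 = 3.3
Tunnel: 0.75·8.9 + 0.25·1.7 = 7.1
Highway: 0.75·5.8 + 0.25·0.9 = 4.575
Inland: 0.75·5.7 + 0.25·0.4 = 4.375
Loop: 0.75·9.2 + 0.25·2.0 = 7.4
Bypass: 0.75·6.0 + 0.25·1.7 = 4.925
Highest Hurwicz score = 7.4 → Loop.

Loop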